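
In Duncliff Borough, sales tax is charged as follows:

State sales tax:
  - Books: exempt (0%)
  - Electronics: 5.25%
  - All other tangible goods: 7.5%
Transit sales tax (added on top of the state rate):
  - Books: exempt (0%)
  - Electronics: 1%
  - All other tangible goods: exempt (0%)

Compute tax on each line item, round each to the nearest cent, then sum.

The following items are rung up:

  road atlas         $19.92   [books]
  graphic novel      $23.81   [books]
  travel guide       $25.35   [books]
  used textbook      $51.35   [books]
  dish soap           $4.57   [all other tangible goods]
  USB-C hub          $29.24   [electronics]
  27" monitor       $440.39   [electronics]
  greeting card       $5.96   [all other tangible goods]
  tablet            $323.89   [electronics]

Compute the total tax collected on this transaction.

$50.38

Road atlas $19.92: books → 0% + 0% transit = 0% → $0.00
Graphic novel $23.81: books → 0% + 0% transit = 0% → $0.00
Travel guide $25.35: books → 0% + 0% transit = 0% → $0.00
Used textbook $51.35: books → 0% + 0% transit = 0% → $0.00
Dish soap $4.57: all other tangible goods → 7.5% + 0% transit = 7.5% → $0.34
USB-C hub $29.24: electronics → 5.25% + 1% transit = 6.25% → $1.83
27" monitor $440.39: electronics → 5.25% + 1% transit = 6.25% → $27.52
Greeting card $5.96: all other tangible goods → 7.5% + 0% transit = 7.5% → $0.45
Tablet $323.89: electronics → 5.25% + 1% transit = 6.25% → $20.24
Total tax = $0.34 + $1.83 + $27.52 + $0.45 + $20.24 = $50.38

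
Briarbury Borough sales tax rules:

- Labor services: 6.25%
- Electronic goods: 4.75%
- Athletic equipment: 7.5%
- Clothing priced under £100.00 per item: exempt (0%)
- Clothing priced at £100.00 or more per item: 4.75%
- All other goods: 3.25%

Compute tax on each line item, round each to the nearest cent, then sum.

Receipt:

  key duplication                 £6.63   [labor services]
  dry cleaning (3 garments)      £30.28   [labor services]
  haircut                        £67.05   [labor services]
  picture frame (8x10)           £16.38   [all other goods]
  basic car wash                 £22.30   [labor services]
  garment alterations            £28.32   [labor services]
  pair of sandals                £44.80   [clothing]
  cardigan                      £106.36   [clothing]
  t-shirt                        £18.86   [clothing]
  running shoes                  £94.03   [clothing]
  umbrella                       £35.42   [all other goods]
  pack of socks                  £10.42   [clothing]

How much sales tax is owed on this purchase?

£16.38

Key duplication £6.63: labor services → 6.25% → £0.41
Dry cleaning (3 garments) £30.28: labor services → 6.25% → £1.89
Haircut £67.05: labor services → 6.25% → £4.19
Picture frame (8x10) £16.38: all other goods → 3.25% → £0.53
Basic car wash £22.30: labor services → 6.25% → £1.39
Garment alterations £28.32: labor services → 6.25% → £1.77
Pair of sandals £44.80: clothing, under £100.00 → 0% → £0.00
Cardigan £106.36: clothing, £100.00 or more → 4.75% → £5.05
T-shirt £18.86: clothing, under £100.00 → 0% → £0.00
Running shoes £94.03: clothing, under £100.00 → 0% → £0.00
Umbrella £35.42: all other goods → 3.25% → £1.15
Pack of socks £10.42: clothing, under £100.00 → 0% → £0.00
Total tax = £0.41 + £1.89 + £4.19 + £0.53 + £1.39 + £1.77 + £5.05 + £1.15 = £16.38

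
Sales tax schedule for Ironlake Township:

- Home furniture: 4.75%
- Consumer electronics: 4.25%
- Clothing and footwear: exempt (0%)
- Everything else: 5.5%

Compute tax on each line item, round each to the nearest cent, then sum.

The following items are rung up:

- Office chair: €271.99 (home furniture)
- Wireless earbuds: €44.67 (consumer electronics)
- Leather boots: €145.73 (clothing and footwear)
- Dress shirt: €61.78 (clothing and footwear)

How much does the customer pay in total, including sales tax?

Office chair €271.99: home furniture → 4.75% → €12.92
Wireless earbuds €44.67: consumer electronics → 4.25% → €1.90
Leather boots €145.73: clothing and footwear → 0% → €0.00
Dress shirt €61.78: clothing and footwear → 0% → €0.00
Subtotal = €524.17; tax = €14.82; total due = €538.99

€538.99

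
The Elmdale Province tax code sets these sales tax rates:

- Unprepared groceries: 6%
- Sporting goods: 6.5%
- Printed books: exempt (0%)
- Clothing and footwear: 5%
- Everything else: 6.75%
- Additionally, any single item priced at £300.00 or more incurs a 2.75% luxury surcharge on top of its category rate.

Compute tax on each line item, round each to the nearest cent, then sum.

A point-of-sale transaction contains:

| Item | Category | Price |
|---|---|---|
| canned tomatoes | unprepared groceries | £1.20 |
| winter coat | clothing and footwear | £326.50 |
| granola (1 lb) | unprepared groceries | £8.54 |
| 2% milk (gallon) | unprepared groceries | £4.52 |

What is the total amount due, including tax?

Canned tomatoes £1.20: unprepared groceries → 6% → £0.07
Winter coat £326.50: clothing and footwear → 5% + 2.75% surcharge = 7.75% → £25.30
Granola (1 lb) £8.54: unprepared groceries → 6% → £0.51
2% milk (gallon) £4.52: unprepared groceries → 6% → £0.27
Subtotal = £340.76; tax = £26.15; total due = £366.91

£366.91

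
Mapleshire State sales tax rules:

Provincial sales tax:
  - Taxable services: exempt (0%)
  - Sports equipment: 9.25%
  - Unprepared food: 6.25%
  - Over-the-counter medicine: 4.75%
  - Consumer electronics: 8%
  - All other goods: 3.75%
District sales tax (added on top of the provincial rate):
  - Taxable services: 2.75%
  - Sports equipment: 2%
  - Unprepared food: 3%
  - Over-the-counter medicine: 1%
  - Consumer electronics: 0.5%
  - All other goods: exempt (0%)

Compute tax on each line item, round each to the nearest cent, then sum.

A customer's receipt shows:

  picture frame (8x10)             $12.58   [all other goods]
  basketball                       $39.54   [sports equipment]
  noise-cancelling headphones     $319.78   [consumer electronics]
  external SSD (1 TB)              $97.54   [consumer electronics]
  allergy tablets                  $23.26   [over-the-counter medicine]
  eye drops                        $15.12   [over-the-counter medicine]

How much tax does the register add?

Picture frame (8x10) $12.58: all other goods → 3.75% + 0% district = 3.75% → $0.47
Basketball $39.54: sports equipment → 9.25% + 2% district = 11.25% → $4.45
Noise-cancelling headphones $319.78: consumer electronics → 8% + 0.5% district = 8.5% → $27.18
External SSD (1 TB) $97.54: consumer electronics → 8% + 0.5% district = 8.5% → $8.29
Allergy tablets $23.26: over-the-counter medicine → 4.75% + 1% district = 5.75% → $1.34
Eye drops $15.12: over-the-counter medicine → 4.75% + 1% district = 5.75% → $0.87
Total tax = $0.47 + $4.45 + $27.18 + $8.29 + $1.34 + $0.87 = $42.60

$42.60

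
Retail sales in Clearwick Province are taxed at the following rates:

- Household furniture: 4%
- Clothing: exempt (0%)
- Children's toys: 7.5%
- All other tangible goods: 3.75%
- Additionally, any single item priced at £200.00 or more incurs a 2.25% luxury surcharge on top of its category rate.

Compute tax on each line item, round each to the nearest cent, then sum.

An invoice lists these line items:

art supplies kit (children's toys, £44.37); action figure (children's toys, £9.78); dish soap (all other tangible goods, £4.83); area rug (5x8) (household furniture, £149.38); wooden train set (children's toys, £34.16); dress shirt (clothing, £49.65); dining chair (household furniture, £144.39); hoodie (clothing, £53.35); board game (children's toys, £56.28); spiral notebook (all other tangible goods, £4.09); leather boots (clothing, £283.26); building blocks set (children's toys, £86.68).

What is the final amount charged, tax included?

£956.02

Art supplies kit £44.37: children's toys → 7.5% → £3.33
Action figure £9.78: children's toys → 7.5% → £0.73
Dish soap £4.83: all other tangible goods → 3.75% → £0.18
Area rug (5x8) £149.38: household furniture → 4% → £5.98
Wooden train set £34.16: children's toys → 7.5% → £2.56
Dress shirt £49.65: clothing → 0% → £0.00
Dining chair £144.39: household furniture → 4% → £5.78
Hoodie £53.35: clothing → 0% → £0.00
Board game £56.28: children's toys → 7.5% → £4.22
Spiral notebook £4.09: all other tangible goods → 3.75% → £0.15
Leather boots £283.26: clothing → 0% + 2.25% surcharge = 2.25% → £6.37
Building blocks set £86.68: children's toys → 7.5% → £6.50
Subtotal = £920.22; tax = £35.80; total due = £956.02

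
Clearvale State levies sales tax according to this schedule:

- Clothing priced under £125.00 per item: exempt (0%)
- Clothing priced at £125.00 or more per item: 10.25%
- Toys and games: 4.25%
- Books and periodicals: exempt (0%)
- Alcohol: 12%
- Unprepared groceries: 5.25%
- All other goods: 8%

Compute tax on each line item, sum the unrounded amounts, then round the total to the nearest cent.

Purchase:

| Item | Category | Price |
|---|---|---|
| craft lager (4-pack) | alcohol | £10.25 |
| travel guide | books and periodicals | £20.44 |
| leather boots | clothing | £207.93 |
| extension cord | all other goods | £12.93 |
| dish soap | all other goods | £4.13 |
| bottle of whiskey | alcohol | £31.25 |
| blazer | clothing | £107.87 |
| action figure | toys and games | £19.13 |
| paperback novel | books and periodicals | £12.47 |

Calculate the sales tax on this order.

£28.47

Craft lager (4-pack) £10.25: alcohol → 12% → £1.23
Travel guide £20.44: books and periodicals → 0% → £0.00
Leather boots £207.93: clothing, £125.00 or more → 10.25% → £21.312825
Extension cord £12.93: all other goods → 8% → £1.0344
Dish soap £4.13: all other goods → 8% → £0.3304
Bottle of whiskey £31.25: alcohol → 12% → £3.75
Blazer £107.87: clothing, under £125.00 → 0% → £0.00
Action figure £19.13: toys and games → 4.25% → £0.813025
Paperback novel £12.47: books and periodicals → 0% → £0.00
Unrounded tax sum = £28.47065 → £28.47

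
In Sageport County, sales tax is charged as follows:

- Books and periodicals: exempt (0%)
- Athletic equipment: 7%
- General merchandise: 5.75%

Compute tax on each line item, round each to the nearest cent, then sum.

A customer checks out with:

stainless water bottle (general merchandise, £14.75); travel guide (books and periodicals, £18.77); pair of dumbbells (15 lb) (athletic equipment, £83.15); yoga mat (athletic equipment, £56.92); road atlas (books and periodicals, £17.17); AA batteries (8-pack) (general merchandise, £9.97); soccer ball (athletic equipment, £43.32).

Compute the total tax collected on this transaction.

£14.25

Stainless water bottle £14.75: general merchandise → 5.75% → £0.85
Travel guide £18.77: books and periodicals → 0% → £0.00
Pair of dumbbells (15 lb) £83.15: athletic equipment → 7% → £5.82
Yoga mat £56.92: athletic equipment → 7% → £3.98
Road atlas £17.17: books and periodicals → 0% → £0.00
AA batteries (8-pack) £9.97: general merchandise → 5.75% → £0.57
Soccer ball £43.32: athletic equipment → 7% → £3.03
Total tax = £0.85 + £5.82 + £3.98 + £0.57 + £3.03 = £14.25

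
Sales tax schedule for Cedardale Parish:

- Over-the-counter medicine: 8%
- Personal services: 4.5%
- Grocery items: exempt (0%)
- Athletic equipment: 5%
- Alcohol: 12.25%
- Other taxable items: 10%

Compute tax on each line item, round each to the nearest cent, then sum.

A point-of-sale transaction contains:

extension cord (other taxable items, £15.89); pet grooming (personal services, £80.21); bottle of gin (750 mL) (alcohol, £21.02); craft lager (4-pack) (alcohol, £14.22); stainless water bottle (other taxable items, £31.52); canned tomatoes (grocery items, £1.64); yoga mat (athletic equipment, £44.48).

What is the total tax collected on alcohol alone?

Bottle of gin (750 mL) £21.02: alcohol → 12.25% → £2.57
Craft lager (4-pack) £14.22: alcohol → 12.25% → £1.74
Tax on alcohol = £2.57 + £1.74 = £4.31

£4.31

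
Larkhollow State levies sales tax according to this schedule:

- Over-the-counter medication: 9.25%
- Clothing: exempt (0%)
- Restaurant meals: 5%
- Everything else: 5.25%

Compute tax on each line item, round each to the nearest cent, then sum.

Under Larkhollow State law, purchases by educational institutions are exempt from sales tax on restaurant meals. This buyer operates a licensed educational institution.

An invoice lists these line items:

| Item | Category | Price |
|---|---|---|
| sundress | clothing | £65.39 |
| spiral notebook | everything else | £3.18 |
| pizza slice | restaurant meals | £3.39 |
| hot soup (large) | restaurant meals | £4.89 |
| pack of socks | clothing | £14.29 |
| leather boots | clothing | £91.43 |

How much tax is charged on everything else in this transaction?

£0.17

Spiral notebook £3.18: everything else → 5.25% → £0.17
Tax on everything else = £0.17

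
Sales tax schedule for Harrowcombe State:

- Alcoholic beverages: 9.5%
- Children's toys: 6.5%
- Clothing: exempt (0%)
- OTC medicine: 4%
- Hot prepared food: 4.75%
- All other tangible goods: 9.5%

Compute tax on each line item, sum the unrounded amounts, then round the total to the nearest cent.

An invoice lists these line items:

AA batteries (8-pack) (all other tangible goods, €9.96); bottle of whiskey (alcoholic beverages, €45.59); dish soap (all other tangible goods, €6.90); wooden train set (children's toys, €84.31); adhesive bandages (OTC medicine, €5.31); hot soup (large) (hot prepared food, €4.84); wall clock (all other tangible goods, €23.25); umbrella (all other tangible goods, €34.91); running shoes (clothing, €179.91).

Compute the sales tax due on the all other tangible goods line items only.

AA batteries (8-pack) €9.96: all other tangible goods → 9.5% → €0.9462
Dish soap €6.90: all other tangible goods → 9.5% → €0.6555
Wall clock €23.25: all other tangible goods → 9.5% → €2.20875
Umbrella €34.91: all other tangible goods → 9.5% → €3.31645
Tax on all other tangible goods: unrounded sum = €7.1269 → €7.13

€7.13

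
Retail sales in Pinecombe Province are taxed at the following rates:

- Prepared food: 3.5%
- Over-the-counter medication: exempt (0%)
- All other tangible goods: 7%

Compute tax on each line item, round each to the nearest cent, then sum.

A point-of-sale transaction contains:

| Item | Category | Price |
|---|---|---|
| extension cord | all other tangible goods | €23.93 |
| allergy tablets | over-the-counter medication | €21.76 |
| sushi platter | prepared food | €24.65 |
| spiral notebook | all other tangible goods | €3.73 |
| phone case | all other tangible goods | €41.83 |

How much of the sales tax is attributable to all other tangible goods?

Extension cord €23.93: all other tangible goods → 7% → €1.68
Spiral notebook €3.73: all other tangible goods → 7% → €0.26
Phone case €41.83: all other tangible goods → 7% → €2.93
Tax on all other tangible goods = €1.68 + €0.26 + €2.93 = €4.87

€4.87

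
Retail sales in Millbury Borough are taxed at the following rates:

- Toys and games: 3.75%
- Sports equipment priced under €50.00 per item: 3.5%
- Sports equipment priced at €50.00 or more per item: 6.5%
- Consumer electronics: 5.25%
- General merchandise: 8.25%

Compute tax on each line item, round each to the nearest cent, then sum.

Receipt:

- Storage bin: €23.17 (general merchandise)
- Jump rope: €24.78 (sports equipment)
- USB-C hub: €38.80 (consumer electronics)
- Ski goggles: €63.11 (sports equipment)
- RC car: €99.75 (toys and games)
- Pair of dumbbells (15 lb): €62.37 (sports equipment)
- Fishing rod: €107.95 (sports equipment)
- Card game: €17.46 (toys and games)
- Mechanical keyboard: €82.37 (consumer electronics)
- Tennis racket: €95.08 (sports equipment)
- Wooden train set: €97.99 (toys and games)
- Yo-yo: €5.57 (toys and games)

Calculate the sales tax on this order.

€38.76

Storage bin €23.17: general merchandise → 8.25% → €1.91
Jump rope €24.78: sports equipment, under €50.00 → 3.5% → €0.87
USB-C hub €38.80: consumer electronics → 5.25% → €2.04
Ski goggles €63.11: sports equipment, €50.00 or more → 6.5% → €4.10
RC car €99.75: toys and games → 3.75% → €3.74
Pair of dumbbells (15 lb) €62.37: sports equipment, €50.00 or more → 6.5% → €4.05
Fishing rod €107.95: sports equipment, €50.00 or more → 6.5% → €7.02
Card game €17.46: toys and games → 3.75% → €0.65
Mechanical keyboard €82.37: consumer electronics → 5.25% → €4.32
Tennis racket €95.08: sports equipment, €50.00 or more → 6.5% → €6.18
Wooden train set €97.99: toys and games → 3.75% → €3.67
Yo-yo €5.57: toys and games → 3.75% → €0.21
Total tax = €1.91 + €0.87 + €2.04 + €4.10 + €3.74 + €4.05 + €7.02 + €0.65 + €4.32 + €6.18 + €3.67 + €0.21 = €38.76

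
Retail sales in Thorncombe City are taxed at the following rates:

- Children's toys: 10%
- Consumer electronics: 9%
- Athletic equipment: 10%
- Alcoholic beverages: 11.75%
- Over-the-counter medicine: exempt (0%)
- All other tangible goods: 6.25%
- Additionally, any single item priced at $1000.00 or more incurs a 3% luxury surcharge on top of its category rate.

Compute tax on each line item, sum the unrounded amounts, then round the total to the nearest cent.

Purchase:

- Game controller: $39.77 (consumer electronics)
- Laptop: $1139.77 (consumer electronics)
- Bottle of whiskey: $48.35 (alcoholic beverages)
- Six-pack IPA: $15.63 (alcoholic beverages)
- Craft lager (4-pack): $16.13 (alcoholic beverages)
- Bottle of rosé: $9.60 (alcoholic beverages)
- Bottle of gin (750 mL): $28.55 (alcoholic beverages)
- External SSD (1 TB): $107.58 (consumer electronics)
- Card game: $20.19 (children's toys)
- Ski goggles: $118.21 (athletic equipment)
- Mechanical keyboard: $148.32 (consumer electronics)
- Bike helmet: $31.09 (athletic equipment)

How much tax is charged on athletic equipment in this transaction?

Ski goggles $118.21: athletic equipment → 10% → $11.821
Bike helmet $31.09: athletic equipment → 10% → $3.109
Tax on athletic equipment: unrounded sum = $14.93 → $14.93

$14.93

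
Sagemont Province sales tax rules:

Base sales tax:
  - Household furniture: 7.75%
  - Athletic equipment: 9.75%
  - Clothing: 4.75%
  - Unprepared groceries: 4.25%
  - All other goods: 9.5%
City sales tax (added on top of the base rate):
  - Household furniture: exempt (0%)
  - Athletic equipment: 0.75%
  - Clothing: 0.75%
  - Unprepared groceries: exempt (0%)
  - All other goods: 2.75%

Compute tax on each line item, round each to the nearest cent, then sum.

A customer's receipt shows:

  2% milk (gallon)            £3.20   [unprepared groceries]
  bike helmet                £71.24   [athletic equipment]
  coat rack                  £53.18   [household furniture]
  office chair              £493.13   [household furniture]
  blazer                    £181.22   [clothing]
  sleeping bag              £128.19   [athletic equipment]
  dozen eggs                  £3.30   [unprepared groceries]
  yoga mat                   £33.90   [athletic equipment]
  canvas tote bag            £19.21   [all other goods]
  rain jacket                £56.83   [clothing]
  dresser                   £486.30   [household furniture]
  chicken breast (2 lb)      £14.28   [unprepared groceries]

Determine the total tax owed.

2% milk (gallon) £3.20: unprepared groceries → 4.25% + 0% city = 4.25% → £0.14
Bike helmet £71.24: athletic equipment → 9.75% + 0.75% city = 10.5% → £7.48
Coat rack £53.18: household furniture → 7.75% + 0% city = 7.75% → £4.12
Office chair £493.13: household furniture → 7.75% + 0% city = 7.75% → £38.22
Blazer £181.22: clothing → 4.75% + 0.75% city = 5.5% → £9.97
Sleeping bag £128.19: athletic equipment → 9.75% + 0.75% city = 10.5% → £13.46
Dozen eggs £3.30: unprepared groceries → 4.25% + 0% city = 4.25% → £0.14
Yoga mat £33.90: athletic equipment → 9.75% + 0.75% city = 10.5% → £3.56
Canvas tote bag £19.21: all other goods → 9.5% + 2.75% city = 12.25% → £2.35
Rain jacket £56.83: clothing → 4.75% + 0.75% city = 5.5% → £3.13
Dresser £486.30: household furniture → 7.75% + 0% city = 7.75% → £37.69
Chicken breast (2 lb) £14.28: unprepared groceries → 4.25% + 0% city = 4.25% → £0.61
Total tax = £0.14 + £7.48 + £4.12 + £38.22 + £9.97 + £13.46 + £0.14 + £3.56 + £2.35 + £3.13 + £37.69 + £0.61 = £120.87

£120.87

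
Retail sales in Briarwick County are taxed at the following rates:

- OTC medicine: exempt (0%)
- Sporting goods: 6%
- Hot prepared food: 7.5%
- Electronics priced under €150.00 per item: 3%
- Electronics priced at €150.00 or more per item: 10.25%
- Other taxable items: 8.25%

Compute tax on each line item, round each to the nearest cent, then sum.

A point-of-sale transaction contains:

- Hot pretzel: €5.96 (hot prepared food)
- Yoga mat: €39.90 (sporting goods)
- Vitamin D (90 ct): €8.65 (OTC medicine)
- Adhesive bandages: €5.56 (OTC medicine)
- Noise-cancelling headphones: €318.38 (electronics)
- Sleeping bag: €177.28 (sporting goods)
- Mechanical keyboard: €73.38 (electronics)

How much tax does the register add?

€48.31

Hot pretzel €5.96: hot prepared food → 7.5% → €0.45
Yoga mat €39.90: sporting goods → 6% → €2.39
Vitamin D (90 ct) €8.65: OTC medicine → 0% → €0.00
Adhesive bandages €5.56: OTC medicine → 0% → €0.00
Noise-cancelling headphones €318.38: electronics, €150.00 or more → 10.25% → €32.63
Sleeping bag €177.28: sporting goods → 6% → €10.64
Mechanical keyboard €73.38: electronics, under €150.00 → 3% → €2.20
Total tax = €0.45 + €2.39 + €32.63 + €10.64 + €2.20 = €48.31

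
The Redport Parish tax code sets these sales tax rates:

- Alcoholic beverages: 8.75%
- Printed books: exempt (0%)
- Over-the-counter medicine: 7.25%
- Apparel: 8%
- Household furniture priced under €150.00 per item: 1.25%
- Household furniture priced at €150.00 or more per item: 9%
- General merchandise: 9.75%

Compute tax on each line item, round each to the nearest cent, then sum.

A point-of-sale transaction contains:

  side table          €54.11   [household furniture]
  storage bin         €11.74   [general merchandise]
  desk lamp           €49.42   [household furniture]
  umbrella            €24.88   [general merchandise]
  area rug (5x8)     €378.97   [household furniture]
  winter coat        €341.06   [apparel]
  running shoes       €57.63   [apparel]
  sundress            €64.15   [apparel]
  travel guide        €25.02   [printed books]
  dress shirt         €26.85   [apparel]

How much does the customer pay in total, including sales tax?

Side table €54.11: household furniture, under €150.00 → 1.25% → €0.68
Storage bin €11.74: general merchandise → 9.75% → €1.14
Desk lamp €49.42: household furniture, under €150.00 → 1.25% → €0.62
Umbrella €24.88: general merchandise → 9.75% → €2.43
Area rug (5x8) €378.97: household furniture, €150.00 or more → 9% → €34.11
Winter coat €341.06: apparel → 8% → €27.28
Running shoes €57.63: apparel → 8% → €4.61
Sundress €64.15: apparel → 8% → €5.13
Travel guide €25.02: printed books → 0% → €0.00
Dress shirt €26.85: apparel → 8% → €2.15
Subtotal = €1033.83; tax = €78.15; total due = €1111.98

€1111.98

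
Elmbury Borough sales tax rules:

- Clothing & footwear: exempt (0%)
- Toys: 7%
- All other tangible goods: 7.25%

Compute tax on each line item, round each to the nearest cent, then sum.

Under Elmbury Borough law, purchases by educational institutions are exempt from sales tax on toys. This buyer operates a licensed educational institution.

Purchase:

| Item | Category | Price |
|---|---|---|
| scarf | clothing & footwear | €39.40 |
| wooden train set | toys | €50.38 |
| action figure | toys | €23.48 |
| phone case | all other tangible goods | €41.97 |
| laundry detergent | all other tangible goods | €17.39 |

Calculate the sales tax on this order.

Scarf €39.40: clothing & footwear → 0% → €0.00
Wooden train set €50.38: toys, buyer-exempt → 0% → €0.00
Action figure €23.48: toys, buyer-exempt → 0% → €0.00
Phone case €41.97: all other tangible goods → 7.25% → €3.04
Laundry detergent €17.39: all other tangible goods → 7.25% → €1.26
Total tax = €3.04 + €1.26 = €4.30

€4.30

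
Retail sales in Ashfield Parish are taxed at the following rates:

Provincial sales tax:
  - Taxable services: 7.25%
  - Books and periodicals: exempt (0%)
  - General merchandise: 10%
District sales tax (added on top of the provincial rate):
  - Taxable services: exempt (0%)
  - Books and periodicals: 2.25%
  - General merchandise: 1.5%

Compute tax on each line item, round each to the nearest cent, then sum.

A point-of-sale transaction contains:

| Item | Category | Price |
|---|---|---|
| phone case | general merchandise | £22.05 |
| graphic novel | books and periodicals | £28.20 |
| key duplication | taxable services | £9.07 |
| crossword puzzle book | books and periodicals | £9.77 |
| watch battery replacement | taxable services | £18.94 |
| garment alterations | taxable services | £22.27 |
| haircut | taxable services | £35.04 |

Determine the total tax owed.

Phone case £22.05: general merchandise → 10% + 1.5% district = 11.5% → £2.54
Graphic novel £28.20: books and periodicals → 0% + 2.25% district = 2.25% → £0.63
Key duplication £9.07: taxable services → 7.25% + 0% district = 7.25% → £0.66
Crossword puzzle book £9.77: books and periodicals → 0% + 2.25% district = 2.25% → £0.22
Watch battery replacement £18.94: taxable services → 7.25% + 0% district = 7.25% → £1.37
Garment alterations £22.27: taxable services → 7.25% + 0% district = 7.25% → £1.61
Haircut £35.04: taxable services → 7.25% + 0% district = 7.25% → £2.54
Total tax = £2.54 + £0.63 + £0.66 + £0.22 + £1.37 + £1.61 + £2.54 = £9.57

£9.57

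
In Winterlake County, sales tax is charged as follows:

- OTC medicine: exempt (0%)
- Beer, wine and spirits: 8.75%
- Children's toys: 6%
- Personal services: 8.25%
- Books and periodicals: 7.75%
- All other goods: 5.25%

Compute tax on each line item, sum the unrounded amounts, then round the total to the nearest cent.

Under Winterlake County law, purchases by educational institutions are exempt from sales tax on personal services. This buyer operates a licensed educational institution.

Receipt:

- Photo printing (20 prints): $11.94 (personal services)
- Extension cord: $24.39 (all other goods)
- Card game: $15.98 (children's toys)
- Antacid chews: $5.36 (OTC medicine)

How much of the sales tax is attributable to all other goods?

$1.28

Extension cord $24.39: all other goods → 5.25% → $1.280475
Tax on all other goods: unrounded sum = $1.280475 → $1.28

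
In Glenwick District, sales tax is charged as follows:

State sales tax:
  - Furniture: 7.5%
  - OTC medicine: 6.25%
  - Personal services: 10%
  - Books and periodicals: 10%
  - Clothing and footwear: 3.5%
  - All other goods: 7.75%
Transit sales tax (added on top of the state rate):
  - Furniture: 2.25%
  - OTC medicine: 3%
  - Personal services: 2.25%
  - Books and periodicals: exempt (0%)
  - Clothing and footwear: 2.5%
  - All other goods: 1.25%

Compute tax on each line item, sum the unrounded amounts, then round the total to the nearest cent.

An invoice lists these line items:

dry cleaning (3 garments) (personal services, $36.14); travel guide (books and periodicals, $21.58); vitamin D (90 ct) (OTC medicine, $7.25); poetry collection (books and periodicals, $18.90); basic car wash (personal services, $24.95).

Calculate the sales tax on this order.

$12.20

Dry cleaning (3 garments) $36.14: personal services → 10% + 2.25% transit = 12.25% → $4.42715
Travel guide $21.58: books and periodicals → 10% + 0% transit = 10% → $2.158
Vitamin D (90 ct) $7.25: OTC medicine → 6.25% + 3% transit = 9.25% → $0.670625
Poetry collection $18.90: books and periodicals → 10% + 0% transit = 10% → $1.89
Basic car wash $24.95: personal services → 10% + 2.25% transit = 12.25% → $3.056375
Unrounded tax sum = $12.20215 → $12.20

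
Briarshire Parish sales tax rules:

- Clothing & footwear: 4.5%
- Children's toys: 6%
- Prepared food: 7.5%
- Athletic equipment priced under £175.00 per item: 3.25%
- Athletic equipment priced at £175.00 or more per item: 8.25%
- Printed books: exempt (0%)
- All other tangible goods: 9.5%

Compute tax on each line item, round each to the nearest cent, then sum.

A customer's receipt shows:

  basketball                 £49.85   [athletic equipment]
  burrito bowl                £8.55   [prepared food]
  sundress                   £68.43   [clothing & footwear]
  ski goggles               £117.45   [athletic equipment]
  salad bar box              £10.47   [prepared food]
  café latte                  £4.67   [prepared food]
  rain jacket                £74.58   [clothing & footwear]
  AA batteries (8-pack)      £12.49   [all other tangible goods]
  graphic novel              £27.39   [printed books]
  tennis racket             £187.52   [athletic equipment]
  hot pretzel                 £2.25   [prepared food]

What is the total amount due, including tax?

Basketball £49.85: athletic equipment, under £175.00 → 3.25% → £1.62
Burrito bowl £8.55: prepared food → 7.5% → £0.64
Sundress £68.43: clothing & footwear → 4.5% → £3.08
Ski goggles £117.45: athletic equipment, under £175.00 → 3.25% → £3.82
Salad bar box £10.47: prepared food → 7.5% → £0.79
Café latte £4.67: prepared food → 7.5% → £0.35
Rain jacket £74.58: clothing & footwear → 4.5% → £3.36
AA batteries (8-pack) £12.49: all other tangible goods → 9.5% → £1.19
Graphic novel £27.39: printed books → 0% → £0.00
Tennis racket £187.52: athletic equipment, £175.00 or more → 8.25% → £15.47
Hot pretzel £2.25: prepared food → 7.5% → £0.17
Subtotal = £563.65; tax = £30.49; total due = £594.14

£594.14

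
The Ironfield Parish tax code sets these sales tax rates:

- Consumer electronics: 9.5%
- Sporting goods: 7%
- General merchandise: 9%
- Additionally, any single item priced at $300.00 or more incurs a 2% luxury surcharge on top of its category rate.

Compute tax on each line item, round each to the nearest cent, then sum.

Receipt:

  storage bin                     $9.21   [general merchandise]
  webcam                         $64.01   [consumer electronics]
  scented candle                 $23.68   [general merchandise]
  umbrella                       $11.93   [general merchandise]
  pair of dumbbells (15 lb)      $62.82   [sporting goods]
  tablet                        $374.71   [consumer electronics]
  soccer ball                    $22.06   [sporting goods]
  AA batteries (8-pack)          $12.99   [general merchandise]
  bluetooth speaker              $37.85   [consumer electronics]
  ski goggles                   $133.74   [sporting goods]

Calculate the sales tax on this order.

$73.27

Storage bin $9.21: general merchandise → 9% → $0.83
Webcam $64.01: consumer electronics → 9.5% → $6.08
Scented candle $23.68: general merchandise → 9% → $2.13
Umbrella $11.93: general merchandise → 9% → $1.07
Pair of dumbbells (15 lb) $62.82: sporting goods → 7% → $4.40
Tablet $374.71: consumer electronics → 9.5% + 2% surcharge = 11.5% → $43.09
Soccer ball $22.06: sporting goods → 7% → $1.54
AA batteries (8-pack) $12.99: general merchandise → 9% → $1.17
Bluetooth speaker $37.85: consumer electronics → 9.5% → $3.60
Ski goggles $133.74: sporting goods → 7% → $9.36
Total tax = $0.83 + $6.08 + $2.13 + $1.07 + $4.40 + $43.09 + $1.54 + $1.17 + $3.60 + $9.36 = $73.27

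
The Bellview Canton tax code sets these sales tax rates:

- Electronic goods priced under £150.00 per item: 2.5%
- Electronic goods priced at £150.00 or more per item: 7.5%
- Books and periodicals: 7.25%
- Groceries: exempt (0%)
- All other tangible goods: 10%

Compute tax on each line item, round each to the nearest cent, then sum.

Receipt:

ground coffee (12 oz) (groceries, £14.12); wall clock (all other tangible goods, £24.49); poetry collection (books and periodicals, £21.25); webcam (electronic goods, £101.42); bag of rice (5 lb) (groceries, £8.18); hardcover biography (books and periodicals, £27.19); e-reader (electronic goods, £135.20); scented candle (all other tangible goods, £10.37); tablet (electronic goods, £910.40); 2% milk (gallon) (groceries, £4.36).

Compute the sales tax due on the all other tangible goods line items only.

Wall clock £24.49: all other tangible goods → 10% → £2.45
Scented candle £10.37: all other tangible goods → 10% → £1.04
Tax on all other tangible goods = £2.45 + £1.04 = £3.49

£3.49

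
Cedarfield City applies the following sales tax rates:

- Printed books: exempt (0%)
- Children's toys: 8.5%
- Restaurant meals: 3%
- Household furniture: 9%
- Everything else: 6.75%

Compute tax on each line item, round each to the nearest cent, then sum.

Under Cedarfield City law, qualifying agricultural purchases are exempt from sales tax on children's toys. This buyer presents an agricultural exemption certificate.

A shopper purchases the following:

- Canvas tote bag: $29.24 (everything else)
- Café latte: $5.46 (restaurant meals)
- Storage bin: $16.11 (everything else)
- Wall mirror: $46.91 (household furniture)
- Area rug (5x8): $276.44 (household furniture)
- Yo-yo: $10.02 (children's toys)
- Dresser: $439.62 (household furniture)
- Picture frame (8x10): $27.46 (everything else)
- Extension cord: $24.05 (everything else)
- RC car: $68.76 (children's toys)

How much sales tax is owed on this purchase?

$75.36

Canvas tote bag $29.24: everything else → 6.75% → $1.97
Café latte $5.46: restaurant meals → 3% → $0.16
Storage bin $16.11: everything else → 6.75% → $1.09
Wall mirror $46.91: household furniture → 9% → $4.22
Area rug (5x8) $276.44: household furniture → 9% → $24.88
Yo-yo $10.02: children's toys, buyer-exempt → 0% → $0.00
Dresser $439.62: household furniture → 9% → $39.57
Picture frame (8x10) $27.46: everything else → 6.75% → $1.85
Extension cord $24.05: everything else → 6.75% → $1.62
RC car $68.76: children's toys, buyer-exempt → 0% → $0.00
Total tax = $1.97 + $0.16 + $1.09 + $4.22 + $24.88 + $39.57 + $1.85 + $1.62 = $75.36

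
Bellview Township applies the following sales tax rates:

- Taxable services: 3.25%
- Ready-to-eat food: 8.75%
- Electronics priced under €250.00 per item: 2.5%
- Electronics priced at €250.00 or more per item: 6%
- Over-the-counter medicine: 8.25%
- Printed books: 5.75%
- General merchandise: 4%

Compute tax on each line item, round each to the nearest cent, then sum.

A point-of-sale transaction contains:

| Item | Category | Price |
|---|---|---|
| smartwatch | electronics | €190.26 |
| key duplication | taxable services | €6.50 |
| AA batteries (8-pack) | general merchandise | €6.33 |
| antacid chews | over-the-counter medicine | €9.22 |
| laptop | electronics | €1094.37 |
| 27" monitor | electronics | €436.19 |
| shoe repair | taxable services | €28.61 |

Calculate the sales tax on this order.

Smartwatch €190.26: electronics, under €250.00 → 2.5% → €4.76
Key duplication €6.50: taxable services → 3.25% → €0.21
AA batteries (8-pack) €6.33: general merchandise → 4% → €0.25
Antacid chews €9.22: over-the-counter medicine → 8.25% → €0.76
Laptop €1094.37: electronics, €250.00 or more → 6% → €65.66
27" monitor €436.19: electronics, €250.00 or more → 6% → €26.17
Shoe repair €28.61: taxable services → 3.25% → €0.93
Total tax = €4.76 + €0.21 + €0.25 + €0.76 + €65.66 + €26.17 + €0.93 = €98.74

€98.74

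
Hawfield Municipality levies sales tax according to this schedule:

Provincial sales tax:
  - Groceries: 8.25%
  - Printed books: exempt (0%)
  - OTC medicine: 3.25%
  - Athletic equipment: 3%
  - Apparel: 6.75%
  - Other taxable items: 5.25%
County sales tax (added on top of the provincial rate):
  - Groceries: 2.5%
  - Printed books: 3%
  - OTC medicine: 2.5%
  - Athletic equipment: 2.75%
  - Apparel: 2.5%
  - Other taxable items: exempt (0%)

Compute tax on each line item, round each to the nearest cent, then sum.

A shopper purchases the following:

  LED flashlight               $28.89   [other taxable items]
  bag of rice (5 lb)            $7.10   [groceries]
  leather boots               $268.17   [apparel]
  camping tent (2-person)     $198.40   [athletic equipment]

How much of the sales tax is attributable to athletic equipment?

Camping tent (2-person) $198.40: athletic equipment → 3% + 2.75% county = 5.75% → $11.41
Tax on athletic equipment = $11.41

$11.41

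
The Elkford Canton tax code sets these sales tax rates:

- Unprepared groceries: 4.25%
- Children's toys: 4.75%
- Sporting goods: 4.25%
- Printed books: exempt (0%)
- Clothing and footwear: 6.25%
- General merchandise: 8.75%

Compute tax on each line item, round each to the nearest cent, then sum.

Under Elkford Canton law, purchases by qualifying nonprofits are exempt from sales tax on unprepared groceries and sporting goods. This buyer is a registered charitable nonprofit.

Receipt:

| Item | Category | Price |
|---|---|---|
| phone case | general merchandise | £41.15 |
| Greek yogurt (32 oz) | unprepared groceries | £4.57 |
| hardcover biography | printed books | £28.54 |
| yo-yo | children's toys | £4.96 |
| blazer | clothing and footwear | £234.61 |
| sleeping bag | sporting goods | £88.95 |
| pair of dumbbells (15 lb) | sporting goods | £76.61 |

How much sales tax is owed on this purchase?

£18.50

Phone case £41.15: general merchandise → 8.75% → £3.60
Greek yogurt (32 oz) £4.57: unprepared groceries, buyer-exempt → 0% → £0.00
Hardcover biography £28.54: printed books → 0% → £0.00
Yo-yo £4.96: children's toys → 4.75% → £0.24
Blazer £234.61: clothing and footwear → 6.25% → £14.66
Sleeping bag £88.95: sporting goods, buyer-exempt → 0% → £0.00
Pair of dumbbells (15 lb) £76.61: sporting goods, buyer-exempt → 0% → £0.00
Total tax = £3.60 + £0.24 + £14.66 = £18.50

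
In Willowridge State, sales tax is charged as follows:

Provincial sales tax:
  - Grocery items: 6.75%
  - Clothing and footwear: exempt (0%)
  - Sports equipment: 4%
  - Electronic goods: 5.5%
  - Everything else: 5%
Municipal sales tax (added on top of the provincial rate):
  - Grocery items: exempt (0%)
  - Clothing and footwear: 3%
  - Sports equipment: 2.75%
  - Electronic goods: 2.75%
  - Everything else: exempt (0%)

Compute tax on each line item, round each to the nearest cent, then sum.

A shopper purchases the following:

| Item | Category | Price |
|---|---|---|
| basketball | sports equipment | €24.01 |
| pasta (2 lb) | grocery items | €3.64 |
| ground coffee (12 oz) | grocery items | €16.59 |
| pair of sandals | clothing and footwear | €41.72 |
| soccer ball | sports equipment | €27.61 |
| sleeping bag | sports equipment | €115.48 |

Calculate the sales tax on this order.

Basketball €24.01: sports equipment → 4% + 2.75% municipal = 6.75% → €1.62
Pasta (2 lb) €3.64: grocery items → 6.75% + 0% municipal = 6.75% → €0.25
Ground coffee (12 oz) €16.59: grocery items → 6.75% + 0% municipal = 6.75% → €1.12
Pair of sandals €41.72: clothing and footwear → 0% + 3% municipal = 3% → €1.25
Soccer ball €27.61: sports equipment → 4% + 2.75% municipal = 6.75% → €1.86
Sleeping bag €115.48: sports equipment → 4% + 2.75% municipal = 6.75% → €7.79
Total tax = €1.62 + €0.25 + €1.12 + €1.25 + €1.86 + €7.79 = €13.89

€13.89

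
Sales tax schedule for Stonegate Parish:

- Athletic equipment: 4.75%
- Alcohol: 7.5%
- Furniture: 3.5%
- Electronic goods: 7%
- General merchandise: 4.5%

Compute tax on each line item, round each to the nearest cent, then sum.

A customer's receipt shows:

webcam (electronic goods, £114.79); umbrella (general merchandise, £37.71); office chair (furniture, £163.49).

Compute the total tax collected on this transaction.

£15.46

Webcam £114.79: electronic goods → 7% → £8.04
Umbrella £37.71: general merchandise → 4.5% → £1.70
Office chair £163.49: furniture → 3.5% → £5.72
Total tax = £8.04 + £1.70 + £5.72 = £15.46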